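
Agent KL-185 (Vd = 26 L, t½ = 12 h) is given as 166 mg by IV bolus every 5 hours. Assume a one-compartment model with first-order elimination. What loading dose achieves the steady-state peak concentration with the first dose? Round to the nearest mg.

f = (1/2)^(5/12) ≈ 0.749154; accumulation ratio R = 1/(1−f) ≈ 3.98651.
Loading dose to hit Cmax,ss on first dose: D_load = D_maint·R ≈ 166 × 3.98651 ≈ 661.76 mg.

662 mg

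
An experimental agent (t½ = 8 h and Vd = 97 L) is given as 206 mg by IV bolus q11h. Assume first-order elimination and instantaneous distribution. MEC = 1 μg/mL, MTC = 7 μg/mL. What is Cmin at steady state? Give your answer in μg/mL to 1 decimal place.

Over one 11-h interval, 11/8 ≈ 1.375 half-lives elapse, leaving f ≈ 0.3856 of each dose.
Single-dose peak C₀ = D/Vd = 206/97 ≈ 2.124 μg/mL.
Steady-state trough Cmin,ss = C₀·f/(1−f) ≈ 2.124 × 0.3856/0.6144 ≈ 1.333 μg/mL.
Trough 1.3 μg/mL vs MEC 1 μg/mL: adequate.

1.3 μg/mL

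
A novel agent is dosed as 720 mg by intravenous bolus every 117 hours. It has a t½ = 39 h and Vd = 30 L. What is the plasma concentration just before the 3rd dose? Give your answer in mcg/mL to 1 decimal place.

f = (1/2)^(τ/t½) = (1/2)^(117/39) ≈ 0.1250.
C₀ = D/Vd = 720/30 ≈ 24.000 mcg/mL.
Before the 3rd dose, 2 doses have been given. Superposition: Cmin = C₀·(f + f²).
≈ 24.000 × (0.1250 + 0.0156) ≈ 24.000 × 0.1406 ≈ 3.374 mcg/mL.

3.4 mcg/mL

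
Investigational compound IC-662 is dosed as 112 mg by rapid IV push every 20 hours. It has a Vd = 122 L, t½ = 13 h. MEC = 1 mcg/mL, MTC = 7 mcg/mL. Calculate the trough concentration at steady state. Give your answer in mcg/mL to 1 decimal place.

0.5 mcg/mL

k = ln2/t½ = ln2/13 ≈ 0.053319 h⁻¹; fraction remaining f = e^(−kτ) = e^(−0.053319×20) ≈ 0.3443.
Each bolus raises the concentration by D/Vd = 112/122 ≈ 0.918 mcg/mL.
Steady-state trough Cmin,ss = C₀·f/(1−f) ≈ 0.918 × 0.3443/0.6557 ≈ 0.482 mcg/mL.
Trough 0.5 mcg/mL vs MEC 1 mcg/mL: subtherapeutic.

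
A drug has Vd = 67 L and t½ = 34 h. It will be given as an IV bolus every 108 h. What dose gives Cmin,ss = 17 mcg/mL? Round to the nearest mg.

τ/t½ = 108/34 ≈ 3.1765, so f = (1/2)^(108/34) ≈ 0.110608.
Cmin,ss = (D/Vd)·f/(1−f), so D = Cmin,ss·Vd·(1−f)/f.
D = 17 × 67 × (1−f)/f ≈ 17 × 67 × 8.04094 ≈ 9158.63 mg.

9159 mg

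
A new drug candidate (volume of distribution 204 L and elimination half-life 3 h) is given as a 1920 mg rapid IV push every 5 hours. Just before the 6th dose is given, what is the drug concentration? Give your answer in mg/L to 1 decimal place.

f = (1/2)^(τ/t½) = (1/2)^(5/3) ≈ 0.3150.
C₀ = D/Vd = 1920/204 ≈ 9.412 mg/L.
Before the 6th dose, 5 doses have been given. Superposition: Cmin = C₀·(f + f² + … + f^5).
≈ 9.412 × (0.3150 + 0.0992 + 0.0313 + 0.0098 + 0.0031) ≈ 9.412 × 0.4584 ≈ 4.314 mg/L.

4.3 mg/L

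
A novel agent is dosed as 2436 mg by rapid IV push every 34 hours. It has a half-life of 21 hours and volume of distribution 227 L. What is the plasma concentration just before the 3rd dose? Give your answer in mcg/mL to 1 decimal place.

4.6 mcg/mL

f = (1/2)^(τ/t½) = (1/2)^(34/21) ≈ 0.3256.
C₀ = D/Vd = 2436/227 ≈ 10.731 mcg/mL.
Before the 3rd dose, 2 doses have been given. Superposition: Cmin = C₀·(f + f²).
≈ 10.731 × (0.3256 + 0.1060) ≈ 10.731 × 0.4316 ≈ 4.631 mcg/mL.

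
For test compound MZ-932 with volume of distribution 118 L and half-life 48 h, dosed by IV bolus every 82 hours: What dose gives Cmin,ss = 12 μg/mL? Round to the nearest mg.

τ/t½ = 82/48 ≈ 1.7083, so f = (1/2)^(82/48) ≈ 0.306013.
Cmin,ss = (D/Vd)·f/(1−f), so D = Cmin,ss·Vd·(1−f)/f.
D = 12 × 118 × (1−f)/f ≈ 12 × 118 × 2.26784 ≈ 3211.26 mg.

3211 mg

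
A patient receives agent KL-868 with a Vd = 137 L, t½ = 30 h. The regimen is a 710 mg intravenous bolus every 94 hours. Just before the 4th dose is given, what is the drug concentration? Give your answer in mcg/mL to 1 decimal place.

f = (1/2)^(τ/t½) = (1/2)^(94/30) ≈ 0.1140.
C₀ = D/Vd = 710/137 ≈ 5.182 mcg/mL.
Before the 4th dose, 3 doses have been given. Superposition: Cmin = C₀·(f + f² + … + f^3).
≈ 5.182 × (0.1140 + 0.0130 + 0.0015) ≈ 5.182 × 0.1285 ≈ 0.666 mcg/mL.

0.7 mcg/mL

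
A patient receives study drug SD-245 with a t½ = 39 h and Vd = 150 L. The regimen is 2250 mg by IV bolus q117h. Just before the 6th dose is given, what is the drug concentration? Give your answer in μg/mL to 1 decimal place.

f = (1/2)^(τ/t½) = (1/2)^(117/39) ≈ 0.1250.
C₀ = D/Vd = 2250/150 ≈ 15.000 μg/mL.
Before the 6th dose, 5 doses have been given. Superposition: Cmin = C₀·(f + f² + … + f^5).
≈ 15.000 × (0.1250 + 0.0156 + 0.0020 + 0.0002 + 0.0000) ≈ 15.000 × 0.1428 ≈ 2.142 μg/mL.

2.1 μg/mL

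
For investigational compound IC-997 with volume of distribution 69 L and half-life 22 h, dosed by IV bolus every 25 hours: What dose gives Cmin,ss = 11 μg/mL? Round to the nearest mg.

τ/t½ = 25/22 ≈ 1.1364, so f = (1/2)^(25/22) ≈ 0.454905.
Cmin,ss = (D/Vd)·f/(1−f), so D = Cmin,ss·Vd·(1−f)/f.
D = 11 × 69 × (1−f)/f ≈ 11 × 69 × 1.19826 ≈ 909.48 mg.

909 mg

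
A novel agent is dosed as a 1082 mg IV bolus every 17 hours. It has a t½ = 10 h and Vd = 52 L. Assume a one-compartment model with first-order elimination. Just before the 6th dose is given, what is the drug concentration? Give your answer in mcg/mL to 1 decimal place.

f = (1/2)^(τ/t½) = (1/2)^(17/10) ≈ 0.3078.
C₀ = D/Vd = 1082/52 ≈ 20.808 mcg/mL.
Before the 6th dose, 5 doses have been given. Superposition: Cmin = C₀·(f + f² + … + f^5).
≈ 20.808 × (0.3078 + 0.0947 + 0.0292 + 0.0090 + 0.0028) ≈ 20.808 × 0.4435 ≈ 9.228 mcg/mL.

9.2 mcg/mL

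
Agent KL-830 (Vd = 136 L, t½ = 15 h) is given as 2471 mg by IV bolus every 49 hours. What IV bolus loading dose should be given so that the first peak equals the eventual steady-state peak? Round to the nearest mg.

f = (1/2)^(49/15) ≈ 0.103905; accumulation ratio R = 1/(1−f) ≈ 1.11595.
Loading dose to hit Cmax,ss on first dose: D_load = D_maint·R ≈ 2471 × 1.11595 ≈ 2757.51 mg.

2758 mg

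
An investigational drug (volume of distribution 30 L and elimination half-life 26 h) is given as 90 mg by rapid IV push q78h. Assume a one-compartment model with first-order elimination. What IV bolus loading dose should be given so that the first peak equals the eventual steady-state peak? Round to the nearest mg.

f = (1/2)^(78/26) ≈ 0.125000; accumulation ratio R = 1/(1−f) ≈ 1.14286.
Loading dose to hit Cmax,ss on first dose: D_load = D_maint·R ≈ 90 × 1.14286 ≈ 102.86 mg.

103 mg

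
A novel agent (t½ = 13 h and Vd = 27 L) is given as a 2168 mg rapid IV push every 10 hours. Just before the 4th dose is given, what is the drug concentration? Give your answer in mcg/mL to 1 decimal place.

91.0 mcg/mL

f = (1/2)^(τ/t½) = (1/2)^(10/13) ≈ 0.5867.
C₀ = D/Vd = 2168/27 ≈ 80.296 mcg/mL.
Before the 4th dose, 3 doses have been given. Superposition: Cmin = C₀·(f + f² + … + f^3).
≈ 80.296 × (0.5867 + 0.3442 + 0.2020) ≈ 80.296 × 1.1329 ≈ 90.967 mcg/mL.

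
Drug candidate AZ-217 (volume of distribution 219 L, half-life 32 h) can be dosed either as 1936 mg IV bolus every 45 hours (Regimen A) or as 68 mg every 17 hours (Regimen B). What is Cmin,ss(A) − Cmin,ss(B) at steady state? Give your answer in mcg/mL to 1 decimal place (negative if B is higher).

Regimen A: f = (1/2)^(45/32) ≈ 0.3773; Cmin,ss = (1936/219)·f/(1−f) ≈ 5.356 mcg/mL.
Regimen B: f = (1/2)^(17/32) ≈ 0.6920; Cmin,ss = (68/219)·f/(1−f) ≈ 0.698 mcg/mL.
Difference ≈ 5.356 − 0.698 ≈ 4.658 mcg/mL.

4.7 mcg/mL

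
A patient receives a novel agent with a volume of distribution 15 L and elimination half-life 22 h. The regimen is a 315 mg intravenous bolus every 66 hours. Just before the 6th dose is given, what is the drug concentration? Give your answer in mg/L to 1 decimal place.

f = (1/2)^(τ/t½) = (1/2)^(66/22) ≈ 0.1250.
C₀ = D/Vd = 315/15 ≈ 21.000 mg/L.
Before the 6th dose, 5 doses have been given. Superposition: Cmin = C₀·(f + f² + … + f^5).
≈ 21.000 × (0.1250 + 0.0156 + 0.0020 + 0.0002 + 0.0000) ≈ 21.000 × 0.1428 ≈ 2.999 mg/L.

3.0 mg/L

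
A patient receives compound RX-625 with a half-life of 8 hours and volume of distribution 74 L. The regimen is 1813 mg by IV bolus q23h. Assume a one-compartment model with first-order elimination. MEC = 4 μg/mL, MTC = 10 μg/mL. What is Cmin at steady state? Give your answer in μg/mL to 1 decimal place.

3.9 μg/mL

Over one 23-h interval, 23/8 ≈ 2.875 half-lives elapse, leaving f ≈ 0.1363 of each dose.
Accumulation ratio R = 1/(1 − f) ≈ 1/0.8637 ≈ 1.1578.
Each bolus raises the concentration by D/Vd = 1813/74 ≈ 24.500 μg/mL.
Steady-state peak Cmax,ss = C₀·R ≈ 24.500 × 1.1578 ≈ 28.366 μg/mL.
One interval later, Cmin,ss = Cmax,ss·e^(−kτ) ≈ 28.366 × 0.1363 ≈ 3.866 μg/mL.
Trough 3.9 μg/mL vs MEC 4 μg/mL: subtherapeutic.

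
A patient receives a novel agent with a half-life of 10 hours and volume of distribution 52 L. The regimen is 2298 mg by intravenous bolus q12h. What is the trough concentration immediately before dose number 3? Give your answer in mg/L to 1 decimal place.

f = (1/2)^(τ/t½) = (1/2)^(12/10) ≈ 0.4353.
C₀ = D/Vd = 2298/52 ≈ 44.192 mg/L.
Before the 3rd dose, 2 doses have been given. Superposition: Cmin = C₀·(f + f²).
≈ 44.192 × (0.4353 + 0.1895) ≈ 44.192 × 0.6248 ≈ 27.611 mg/L.

27.6 mg/L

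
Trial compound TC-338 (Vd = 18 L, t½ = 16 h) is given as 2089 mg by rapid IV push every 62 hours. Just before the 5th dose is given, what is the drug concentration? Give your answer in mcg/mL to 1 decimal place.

f = (1/2)^(τ/t½) = (1/2)^(62/16) ≈ 0.0682.
C₀ = D/Vd = 2089/18 ≈ 116.056 mcg/mL.
Before the 5th dose, 4 doses have been given. Superposition: Cmin = C₀·(f + f² + … + f^4).
≈ 116.056 × (0.0682 + 0.0047 + 0.0003 + 0.0000) ≈ 116.056 × 0.0732 ≈ 8.495 mcg/mL.

8.5 mcg/mL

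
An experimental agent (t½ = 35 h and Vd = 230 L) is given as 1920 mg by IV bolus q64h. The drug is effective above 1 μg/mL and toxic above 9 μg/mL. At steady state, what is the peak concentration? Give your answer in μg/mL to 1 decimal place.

k = ln2/t½ = ln2/35 ≈ 0.019804 h⁻¹; fraction remaining f = e^(−kτ) = e^(−0.019804×64) ≈ 0.2815.
Accumulation ratio R = 1/(1 − f) ≈ 1/0.7185 ≈ 1.3918.
Each bolus raises the concentration by D/Vd = 1920/230 ≈ 8.348 μg/mL.
Steady-state peak Cmax,ss = C₀·R ≈ 8.348 × 1.3918 ≈ 11.619 μg/mL.
Peak 11.6 μg/mL vs MTC 9 μg/mL: exceeds toxic threshold.

11.6 μg/mL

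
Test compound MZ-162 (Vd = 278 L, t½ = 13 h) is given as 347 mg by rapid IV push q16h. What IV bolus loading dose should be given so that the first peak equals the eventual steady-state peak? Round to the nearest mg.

605 mg

f = (1/2)^(16/13) ≈ 0.426090; accumulation ratio R = 1/(1−f) ≈ 1.74243.
Loading dose to hit Cmax,ss on first dose: D_load = D_maint·R ≈ 347 × 1.74243 ≈ 604.62 mg.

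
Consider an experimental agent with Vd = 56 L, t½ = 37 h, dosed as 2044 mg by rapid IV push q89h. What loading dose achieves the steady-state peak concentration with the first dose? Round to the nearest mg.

f = (1/2)^(89/37) ≈ 0.188756; accumulation ratio R = 1/(1−f) ≈ 1.23267.
Loading dose to hit Cmax,ss on first dose: D_load = D_maint·R ≈ 2044 × 1.23267 ≈ 2519.58 mg.

2520 mg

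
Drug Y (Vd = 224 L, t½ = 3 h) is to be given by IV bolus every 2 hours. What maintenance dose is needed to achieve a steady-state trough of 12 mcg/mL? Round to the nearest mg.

τ/t½ = 2/3 ≈ 0.66667, so f = (1/2)^(2/3) ≈ 0.629961.
Cmin,ss = (D/Vd)·f/(1−f), so D = Cmin,ss·Vd·(1−f)/f.
D = 12 × 224 × (1−f)/f ≈ 12 × 224 × 0.58740 ≈ 1578.93 mg.

1579 mg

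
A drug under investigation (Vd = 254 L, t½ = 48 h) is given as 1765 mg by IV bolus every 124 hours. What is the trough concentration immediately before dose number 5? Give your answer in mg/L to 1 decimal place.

f = (1/2)^(τ/t½) = (1/2)^(124/48) ≈ 0.1669.
C₀ = D/Vd = 1765/254 ≈ 6.949 mg/L.
Before the 5th dose, 4 doses have been given. Superposition: Cmin = C₀·(f + f² + … + f^4).
≈ 6.949 × (0.1669 + 0.0279 + 0.0046 + 0.0008) ≈ 6.949 × 0.2002 ≈ 1.391 mg/L.

1.4 mg/L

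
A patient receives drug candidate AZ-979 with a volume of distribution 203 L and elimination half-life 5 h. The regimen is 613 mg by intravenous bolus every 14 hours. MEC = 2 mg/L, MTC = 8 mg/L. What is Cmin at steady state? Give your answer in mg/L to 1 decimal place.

Over one 14-h interval, 14/5 ≈ 2.8 half-lives elapse, leaving f ≈ 0.1436 of each dose.
Single-dose peak C₀ = D/Vd = 613/203 ≈ 3.020 mg/L.
Steady-state trough Cmin,ss = C₀·f/(1−f) ≈ 3.020 × 0.1436/0.8564 ≈ 0.506 mg/L.
Trough 0.5 mg/L vs MEC 2 mg/L: subtherapeutic.

0.5 mg/L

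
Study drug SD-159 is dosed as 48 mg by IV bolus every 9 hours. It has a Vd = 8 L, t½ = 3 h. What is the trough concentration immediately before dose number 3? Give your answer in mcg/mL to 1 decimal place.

0.8 mcg/mL

f = (1/2)^(τ/t½) = (1/2)^(9/3) ≈ 0.1250.
C₀ = D/Vd = 48/8 ≈ 6.000 mcg/mL.
Before the 3rd dose, 2 doses have been given. Superposition: Cmin = C₀·(f + f²).
≈ 6.000 × (0.1250 + 0.0156) ≈ 6.000 × 0.1406 ≈ 0.844 mcg/mL.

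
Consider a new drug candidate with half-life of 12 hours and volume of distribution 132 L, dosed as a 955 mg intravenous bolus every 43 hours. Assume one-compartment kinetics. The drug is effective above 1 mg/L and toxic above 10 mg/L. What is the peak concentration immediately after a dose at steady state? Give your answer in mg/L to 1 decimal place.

7.9 mg/L

Over one 43-h interval, 43/12 ≈ 3.5833 half-lives elapse, leaving f ≈ 0.0834 of each dose.
Accumulation ratio R = 1/(1 − f) ≈ 1/0.9166 ≈ 1.0910.
Single-dose peak C₀ = D/Vd = 955/132 ≈ 7.235 mg/L.
Steady-state peak Cmax,ss = C₀·R ≈ 7.235 × 1.0910 ≈ 7.893 mg/L.
Peak 7.9 mg/L vs MTC 10 mg/L: below toxic threshold.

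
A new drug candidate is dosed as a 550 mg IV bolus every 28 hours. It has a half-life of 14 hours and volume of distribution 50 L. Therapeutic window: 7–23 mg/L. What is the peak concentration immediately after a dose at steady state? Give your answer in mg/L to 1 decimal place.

14.7 mg/L

The dosing interval is 2 half-lives, so f = 2^(−2) = 0.25.
At steady state, R = 1/(1 − 0.25) = 4/3.
Single-dose peak C₀ = D/Vd = 550/50 = 11 mg/L.
Steady-state peak Cmax,ss = C₀·R = 11 × 4/3 ≈ 14.667 mg/L.
Peak 14.7 mg/L vs MTC 23 mg/L: below toxic threshold.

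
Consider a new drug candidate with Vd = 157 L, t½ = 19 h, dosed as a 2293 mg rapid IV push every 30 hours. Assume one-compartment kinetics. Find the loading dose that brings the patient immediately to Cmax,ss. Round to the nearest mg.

3447 mg

f = (1/2)^(30/19) ≈ 0.334726; accumulation ratio R = 1/(1−f) ≈ 1.50314.
Loading dose to hit Cmax,ss on first dose: D_load = D_maint·R ≈ 2293 × 1.50314 ≈ 3446.70 mg.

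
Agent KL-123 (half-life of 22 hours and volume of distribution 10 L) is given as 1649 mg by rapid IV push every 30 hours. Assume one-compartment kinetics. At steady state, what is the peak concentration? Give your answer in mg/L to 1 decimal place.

τ/t½ = 30/22 ≈ 1.3636, so fraction remaining f = (1/2)^(30/22) ≈ 0.3886.
At steady state, accumulation factor R = 1/(1 − e^(−kτ)) ≈ 1.6356.
Each bolus raises the concentration by D/Vd = 1649/10 ≈ 164.900 mg/L.
Cmax,ss = C₀/(1 − f) ≈ 164.900/0.6114 ≈ 269.709 mg/L.

269.7 mg/L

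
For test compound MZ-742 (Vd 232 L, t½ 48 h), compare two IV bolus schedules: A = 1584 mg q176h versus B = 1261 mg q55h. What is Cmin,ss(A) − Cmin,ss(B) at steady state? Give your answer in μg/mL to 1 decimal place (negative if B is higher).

Regimen A: f = (1/2)^(176/48) ≈ 0.0787; Cmin,ss = (1584/232)·f/(1−f) ≈ 0.583 μg/mL.
Regimen B: f = (1/2)^(55/48) ≈ 0.4519; Cmin,ss = (1261/232)·f/(1−f) ≈ 4.481 μg/mL.
Difference ≈ 0.583 − 4.481 ≈ -3.898 μg/mL.

-3.9 μg/mL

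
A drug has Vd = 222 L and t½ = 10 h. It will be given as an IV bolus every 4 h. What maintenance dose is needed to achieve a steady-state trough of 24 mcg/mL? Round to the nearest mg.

1702 mg

τ/t½ = 4/10 ≈ 0.4, so f = (1/2)^(4/10) ≈ 0.757858.
Cmin,ss = (D/Vd)·f/(1−f), so D = Cmin,ss·Vd·(1−f)/f.
D = 24 × 222 × (1−f)/f ≈ 24 × 222 × 0.31951 ≈ 1702.35 mg.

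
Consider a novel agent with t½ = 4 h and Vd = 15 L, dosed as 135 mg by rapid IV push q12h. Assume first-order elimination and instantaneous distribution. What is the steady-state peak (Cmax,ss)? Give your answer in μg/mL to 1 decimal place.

τ = 12 h = 3 half-lives, so f = (1/2)^3 = 0.125.
At steady state, R = 1/(1 − 0.125) = 8/7.
Single-dose peak C₀ = D/Vd = 135/15 = 9 μg/mL.
Steady-state peak Cmax,ss = C₀·R = 9 × 8/7 ≈ 10.286 μg/mL.

10.3 μg/mL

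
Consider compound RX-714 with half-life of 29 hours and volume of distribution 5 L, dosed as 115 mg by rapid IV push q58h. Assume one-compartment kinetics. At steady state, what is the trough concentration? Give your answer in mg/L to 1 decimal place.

The dosing interval is 2 half-lives, so f = 2^(−2) = 0.25.
At steady state, R = 1/(1 − 0.25) = 4/3.
Single-dose peak C₀ = D/Vd = 115/5 = 23 mg/L.
Steady-state peak Cmax,ss = C₀·R = 23 × 4/3 ≈ 30.667 mg/L.
Steady-state trough Cmin,ss = Cmax,ss·f ≈ 30.667 × 0.25 ≈ 7.667 mg/L.

7.7 mg/L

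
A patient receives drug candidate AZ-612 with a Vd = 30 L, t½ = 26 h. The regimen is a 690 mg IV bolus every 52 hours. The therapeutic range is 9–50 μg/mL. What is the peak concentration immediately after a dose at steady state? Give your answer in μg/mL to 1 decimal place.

30.7 μg/mL

τ = 52 h = 2 half-lives, so f = (1/2)^2 = 0.25.
At steady state, R = 1/(1 − 0.25) = 4/3.
Single-dose peak C₀ = D/Vd = 690/30 = 23 μg/mL.
Steady-state peak Cmax,ss = C₀·R = 23 × 4/3 ≈ 30.667 μg/mL.
Peak 30.7 μg/mL vs MTC 50 μg/mL: below toxic threshold.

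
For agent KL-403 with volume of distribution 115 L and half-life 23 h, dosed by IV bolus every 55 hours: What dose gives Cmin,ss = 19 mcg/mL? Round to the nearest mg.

9278 mg

τ/t½ = 55/23 ≈ 2.3913, so f = (1/2)^(55/23) ≈ 0.190610.
Cmin,ss = (D/Vd)·f/(1−f), so D = Cmin,ss·Vd·(1−f)/f.
D = 19 × 115 × (1−f)/f ≈ 19 × 115 × 4.24631 ≈ 9278.19 mg.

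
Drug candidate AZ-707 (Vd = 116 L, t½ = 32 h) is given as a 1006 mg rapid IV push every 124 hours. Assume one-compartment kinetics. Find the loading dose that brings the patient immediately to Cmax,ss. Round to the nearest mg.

f = (1/2)^(124/32) ≈ 0.068157; accumulation ratio R = 1/(1−f) ≈ 1.07314.
Loading dose to hit Cmax,ss on first dose: D_load = D_maint·R ≈ 1006 × 1.07314 ≈ 1079.58 mg.

1080 mg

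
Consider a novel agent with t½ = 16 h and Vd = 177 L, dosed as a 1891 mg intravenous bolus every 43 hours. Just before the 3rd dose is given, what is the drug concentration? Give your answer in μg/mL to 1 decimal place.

f = (1/2)^(τ/t½) = (1/2)^(43/16) ≈ 0.1552.
C₀ = D/Vd = 1891/177 ≈ 10.684 μg/mL.
Before the 3rd dose, 2 doses have been given. Superposition: Cmin = C₀·(f + f²).
≈ 10.684 × (0.1552 + 0.0241) ≈ 10.684 × 0.1793 ≈ 1.916 μg/mL.

1.9 μg/mL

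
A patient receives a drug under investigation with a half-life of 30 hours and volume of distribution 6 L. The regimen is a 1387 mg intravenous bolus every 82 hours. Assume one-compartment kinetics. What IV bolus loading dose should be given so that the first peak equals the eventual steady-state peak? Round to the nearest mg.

1632 mg

f = (1/2)^(82/30) ≈ 0.150378; accumulation ratio R = 1/(1−f) ≈ 1.17699.
Loading dose to hit Cmax,ss on first dose: D_load = D_maint·R ≈ 1387 × 1.17699 ≈ 1632.49 mg.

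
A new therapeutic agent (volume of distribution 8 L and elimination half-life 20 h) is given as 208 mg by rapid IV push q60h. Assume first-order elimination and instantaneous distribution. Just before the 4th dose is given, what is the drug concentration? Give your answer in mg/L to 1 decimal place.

f = (1/2)^(τ/t½) = (1/2)^(60/20) ≈ 0.1250.
C₀ = D/Vd = 208/8 ≈ 26.000 mg/L.
Before the 4th dose, 3 doses have been given. Superposition: Cmin = C₀·(f + f² + … + f^3).
≈ 26.000 × (0.1250 + 0.0156 + 0.0020) ≈ 26.000 × 0.1426 ≈ 3.708 mg/L.

3.7 mg/L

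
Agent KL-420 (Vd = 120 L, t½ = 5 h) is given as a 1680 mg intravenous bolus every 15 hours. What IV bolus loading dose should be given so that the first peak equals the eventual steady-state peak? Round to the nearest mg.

1920 mg

f = (1/2)^(15/5) ≈ 0.125000; accumulation ratio R = 1/(1−f) ≈ 1.14286.
Loading dose to hit Cmax,ss on first dose: D_load = D_maint·R ≈ 1680 × 1.14286 ≈ 1920.00 mg.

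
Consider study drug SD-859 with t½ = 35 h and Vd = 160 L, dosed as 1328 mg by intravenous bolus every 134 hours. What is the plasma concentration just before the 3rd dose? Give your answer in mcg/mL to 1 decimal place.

f = (1/2)^(τ/t½) = (1/2)^(134/35) ≈ 0.0704.
C₀ = D/Vd = 1328/160 ≈ 8.300 mcg/mL.
Before the 3rd dose, 2 doses have been given. Superposition: Cmin = C₀·(f + f²).
≈ 8.300 × (0.0704 + 0.0050) ≈ 8.300 × 0.0754 ≈ 0.626 mcg/mL.

0.6 mcg/mL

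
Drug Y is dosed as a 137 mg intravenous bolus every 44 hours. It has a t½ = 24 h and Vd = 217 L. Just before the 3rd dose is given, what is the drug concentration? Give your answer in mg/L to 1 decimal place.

0.2 mg/L

f = (1/2)^(τ/t½) = (1/2)^(44/24) ≈ 0.2806.
C₀ = D/Vd = 137/217 ≈ 0.631 mg/L.
Before the 3rd dose, 2 doses have been given. Superposition: Cmin = C₀·(f + f²).
≈ 0.631 × (0.2806 + 0.0787) ≈ 0.631 × 0.3593 ≈ 0.227 mg/L.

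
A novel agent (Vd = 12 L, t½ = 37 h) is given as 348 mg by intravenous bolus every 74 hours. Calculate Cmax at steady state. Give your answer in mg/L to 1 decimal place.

The dosing interval is 2 half-lives, so f = 2^(−2) = 0.25.
Accumulation ratio R = 1/(1 − f) = 1/0.75 = 4/3.
Single-dose peak C₀ = D/Vd = 348/12 = 29 mg/L.
Steady-state peak Cmax,ss = C₀·R = 29 × 4/3 ≈ 38.667 mg/L.

38.7 mg/L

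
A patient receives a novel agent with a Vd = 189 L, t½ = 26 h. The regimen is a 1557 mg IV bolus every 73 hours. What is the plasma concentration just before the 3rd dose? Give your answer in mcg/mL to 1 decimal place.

1.3 mcg/mL

f = (1/2)^(τ/t½) = (1/2)^(73/26) ≈ 0.1428.
C₀ = D/Vd = 1557/189 ≈ 8.238 mcg/mL.
Before the 3rd dose, 2 doses have been given. Superposition: Cmin = C₀·(f + f²).
≈ 8.238 × (0.1428 + 0.0204) ≈ 8.238 × 0.1632 ≈ 1.344 mcg/mL.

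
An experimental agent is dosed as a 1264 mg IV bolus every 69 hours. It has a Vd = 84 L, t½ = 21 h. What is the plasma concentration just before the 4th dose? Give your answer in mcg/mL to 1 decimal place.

1.7 mcg/mL

f = (1/2)^(τ/t½) = (1/2)^(69/21) ≈ 0.1025.
C₀ = D/Vd = 1264/84 ≈ 15.048 mcg/mL.
Before the 4th dose, 3 doses have been given. Superposition: Cmin = C₀·(f + f² + … + f^3).
≈ 15.048 × (0.1025 + 0.0105 + 0.0011) ≈ 15.048 × 0.1141 ≈ 1.717 mcg/mL.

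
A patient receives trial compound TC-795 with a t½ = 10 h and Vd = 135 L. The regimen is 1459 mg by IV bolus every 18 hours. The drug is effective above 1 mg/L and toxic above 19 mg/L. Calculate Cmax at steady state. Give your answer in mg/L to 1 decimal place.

τ/t½ = 18/10 ≈ 1.8, so fraction remaining f = (1/2)^(18/10) ≈ 0.2872.
At steady state, accumulation factor R = 1/(1 − e^(−kτ)) ≈ 1.4029.
Each bolus raises the concentration by D/Vd = 1459/135 ≈ 10.807 mg/L.
Cmax,ss = C₀/(1 − f) ≈ 10.807/0.7128 ≈ 15.161 mg/L.
Peak 15.2 mg/L vs MTC 19 mg/L: below toxic threshold.

15.2 mg/L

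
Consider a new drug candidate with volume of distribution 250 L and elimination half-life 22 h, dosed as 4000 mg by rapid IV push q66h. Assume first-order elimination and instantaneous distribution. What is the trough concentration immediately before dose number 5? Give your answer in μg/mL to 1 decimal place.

f = (1/2)^(τ/t½) = (1/2)^(66/22) ≈ 0.1250.
C₀ = D/Vd = 4000/250 ≈ 16.000 μg/mL.
Before the 5th dose, 4 doses have been given. Superposition: Cmin = C₀·(f + f² + … + f^4).
≈ 16.000 × (0.1250 + 0.0156 + 0.0020 + 0.0002) ≈ 16.000 × 0.1428 ≈ 2.285 μg/mL.

2.3 μg/mL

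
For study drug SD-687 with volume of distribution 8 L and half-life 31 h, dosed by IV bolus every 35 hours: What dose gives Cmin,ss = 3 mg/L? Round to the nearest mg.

τ/t½ = 35/31 ≈ 1.129, so f = (1/2)^(35/31) ≈ 0.457222.
Cmin,ss = (D/Vd)·f/(1−f), so D = Cmin,ss·Vd·(1−f)/f.
D = 3 × 8 × (1−f)/f ≈ 3 × 8 × 1.18712 ≈ 28.49 mg.

28 mg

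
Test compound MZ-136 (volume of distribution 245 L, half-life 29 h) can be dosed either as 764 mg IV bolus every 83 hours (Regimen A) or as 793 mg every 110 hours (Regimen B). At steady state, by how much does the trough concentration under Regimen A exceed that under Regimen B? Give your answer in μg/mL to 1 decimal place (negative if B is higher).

0.2 μg/mL

Regimen A: f = (1/2)^(83/29) ≈ 0.1375; Cmin,ss = (764/245)·f/(1−f) ≈ 0.497 μg/mL.
Regimen B: f = (1/2)^(110/29) ≈ 0.0721; Cmin,ss = (793/245)·f/(1−f) ≈ 0.252 μg/mL.
Difference ≈ 0.497 − 0.252 ≈ 0.245 μg/mL.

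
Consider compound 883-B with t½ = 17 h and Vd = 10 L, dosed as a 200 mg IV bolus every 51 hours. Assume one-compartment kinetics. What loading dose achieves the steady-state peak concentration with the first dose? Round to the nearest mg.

229 mg

f = (1/2)^(51/17) ≈ 0.125000; accumulation ratio R = 1/(1−f) ≈ 1.14286.
Loading dose to hit Cmax,ss on first dose: D_load = D_maint·R ≈ 200 × 1.14286 ≈ 228.57 mg.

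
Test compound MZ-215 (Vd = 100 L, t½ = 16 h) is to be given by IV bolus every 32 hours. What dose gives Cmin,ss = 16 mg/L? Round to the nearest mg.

4800 mg

τ/t½ = 32/16 ≈ 2, so f = (1/2)^(32/16) ≈ 0.250000.
Cmin,ss = (D/Vd)·f/(1−f), so D = Cmin,ss·Vd·(1−f)/f.
D = 16 × 100 × (1−f)/f ≈ 16 × 100 × 3.00000 ≈ 4800.00 mg.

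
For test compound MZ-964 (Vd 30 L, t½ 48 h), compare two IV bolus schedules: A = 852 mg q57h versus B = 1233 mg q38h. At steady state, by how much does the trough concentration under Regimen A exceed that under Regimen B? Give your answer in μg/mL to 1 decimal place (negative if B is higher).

Regimen A: f = (1/2)^(57/48) ≈ 0.4391; Cmin,ss = (852/30)·f/(1−f) ≈ 22.233 μg/mL.
Regimen B: f = (1/2)^(38/48) ≈ 0.5777; Cmin,ss = (1233/30)·f/(1−f) ≈ 56.224 μg/mL.
Difference ≈ 22.233 − 56.224 ≈ -33.991 μg/mL.

-34.0 μg/mL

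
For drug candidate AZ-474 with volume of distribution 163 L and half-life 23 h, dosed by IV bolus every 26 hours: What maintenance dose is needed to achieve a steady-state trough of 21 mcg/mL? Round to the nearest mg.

4071 mg

τ/t½ = 26/23 ≈ 1.1304, so f = (1/2)^(26/23) ≈ 0.456778.
Cmin,ss = (D/Vd)·f/(1−f), so D = Cmin,ss·Vd·(1−f)/f.
D = 21 × 163 × (1−f)/f ≈ 21 × 163 × 1.18925 ≈ 4070.80 mg.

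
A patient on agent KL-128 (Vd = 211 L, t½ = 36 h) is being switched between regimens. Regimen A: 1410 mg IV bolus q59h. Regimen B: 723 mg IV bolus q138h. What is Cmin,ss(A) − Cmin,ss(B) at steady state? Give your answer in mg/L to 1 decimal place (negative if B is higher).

2.9 mg/L

Regimen A: f = (1/2)^(59/36) ≈ 0.3211; Cmin,ss = (1410/211)·f/(1−f) ≈ 3.161 mg/L.
Regimen B: f = (1/2)^(138/36) ≈ 0.0702; Cmin,ss = (723/211)·f/(1−f) ≈ 0.259 mg/L.
Difference ≈ 3.161 − 0.259 ≈ 2.902 mg/L.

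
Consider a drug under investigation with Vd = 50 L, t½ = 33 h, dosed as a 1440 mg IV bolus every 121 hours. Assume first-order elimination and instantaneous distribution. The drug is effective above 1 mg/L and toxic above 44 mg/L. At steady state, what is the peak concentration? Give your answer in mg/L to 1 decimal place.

k = ln2/t½ = ln2/33 ≈ 0.021004 h⁻¹; fraction remaining f = e^(−kτ) = e^(−0.021004×121) ≈ 0.0787.
Accumulation ratio R = 1/(1 − f) ≈ 1/0.9213 ≈ 1.0854.
Each bolus raises the concentration by D/Vd = 1440/50 ≈ 28.800 mg/L.
Cmax,ss = C₀/(1 − f) ≈ 28.800/0.9213 ≈ 31.260 mg/L.
Peak 31.3 mg/L vs MTC 44 mg/L: below toxic threshold.

31.3 mg/L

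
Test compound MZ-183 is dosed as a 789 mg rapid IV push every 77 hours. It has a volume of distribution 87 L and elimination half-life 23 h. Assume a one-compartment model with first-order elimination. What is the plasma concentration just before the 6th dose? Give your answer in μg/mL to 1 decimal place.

1.0 μg/mL

f = (1/2)^(τ/t½) = (1/2)^(77/23) ≈ 0.0982.
C₀ = D/Vd = 789/87 ≈ 9.069 μg/mL.
Before the 6th dose, 5 doses have been given. Superposition: Cmin = C₀·(f + f² + … + f^5).
≈ 9.069 × (0.0982 + 0.0096 + 0.0009 + 0.0001 + 0.0000) ≈ 9.069 × 0.1088 ≈ 0.987 μg/mL.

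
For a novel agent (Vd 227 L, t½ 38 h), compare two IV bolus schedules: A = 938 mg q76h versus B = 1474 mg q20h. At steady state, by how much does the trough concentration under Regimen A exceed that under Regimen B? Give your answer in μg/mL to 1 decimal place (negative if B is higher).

-13.4 μg/mL

Regimen A: f = (1/2)^(76/38) ≈ 0.2500; Cmin,ss = (938/227)·f/(1−f) ≈ 1.377 μg/mL.
Regimen B: f = (1/2)^(20/38) ≈ 0.6943; Cmin,ss = (1474/227)·f/(1−f) ≈ 14.748 μg/mL.
Difference ≈ 1.377 − 14.748 ≈ -13.371 μg/mL.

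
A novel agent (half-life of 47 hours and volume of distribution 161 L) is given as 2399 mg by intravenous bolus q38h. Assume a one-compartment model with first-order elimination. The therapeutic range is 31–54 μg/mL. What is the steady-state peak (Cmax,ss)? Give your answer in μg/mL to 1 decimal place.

34.7 μg/mL

k = ln2/t½ = ln2/47 ≈ 0.014748 h⁻¹; fraction remaining f = e^(−kτ) = e^(−0.014748×38) ≈ 0.5710.
Accumulation ratio R = 1/(1 − f) ≈ 1/0.4290 ≈ 2.3310.
Single-dose peak C₀ = D/Vd = 2399/161 ≈ 14.901 μg/mL.
Steady-state peak Cmax,ss = C₀·R ≈ 14.901 × 2.3310 ≈ 34.734 μg/mL.
Peak 34.7 μg/mL vs MTC 54 μg/mL: below toxic threshold.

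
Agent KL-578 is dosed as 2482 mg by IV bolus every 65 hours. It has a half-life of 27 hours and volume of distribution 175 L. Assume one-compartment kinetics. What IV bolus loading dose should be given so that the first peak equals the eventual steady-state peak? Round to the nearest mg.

f = (1/2)^(65/27) ≈ 0.188494; accumulation ratio R = 1/(1−f) ≈ 1.23228.
Loading dose to hit Cmax,ss on first dose: D_load = D_maint·R ≈ 2482 × 1.23228 ≈ 3058.52 mg.

3059 mg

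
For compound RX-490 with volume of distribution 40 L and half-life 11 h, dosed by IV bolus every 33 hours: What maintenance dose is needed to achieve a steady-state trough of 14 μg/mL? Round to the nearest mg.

τ/t½ = 33/11 ≈ 3, so f = (1/2)^(33/11) ≈ 0.125000.
Cmin,ss = (D/Vd)·f/(1−f), so D = Cmin,ss·Vd·(1−f)/f.
D = 14 × 40 × (1−f)/f ≈ 14 × 40 × 7.00000 ≈ 3920.00 mg.

3920 mg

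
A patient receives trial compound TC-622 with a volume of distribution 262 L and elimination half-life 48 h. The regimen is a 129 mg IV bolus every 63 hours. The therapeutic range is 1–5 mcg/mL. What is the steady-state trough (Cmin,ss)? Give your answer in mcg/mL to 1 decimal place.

0.3 mcg/mL

τ/t½ = 63/48 ≈ 1.3125, so fraction remaining f = (1/2)^(63/48) ≈ 0.4026.
Accumulation ratio R = 1/(1 − f) ≈ 1/0.5974 ≈ 1.6739.
Single-dose peak C₀ = D/Vd = 129/262 ≈ 0.492 mcg/mL.
Steady-state peak Cmax,ss = C₀·R ≈ 0.492 × 1.6739 ≈ 0.824 mcg/mL.
One interval later, Cmin,ss = Cmax,ss·e^(−kτ) ≈ 0.824 × 0.4026 ≈ 0.332 mcg/mL.
Trough 0.3 mcg/mL vs MEC 1 mcg/mL: subtherapeutic.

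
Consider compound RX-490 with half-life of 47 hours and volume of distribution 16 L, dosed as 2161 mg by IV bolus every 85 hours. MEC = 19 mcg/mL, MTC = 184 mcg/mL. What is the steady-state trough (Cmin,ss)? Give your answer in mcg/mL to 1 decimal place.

k = ln2/t½ = ln2/47 ≈ 0.014748 h⁻¹; fraction remaining f = e^(−kτ) = e^(−0.014748×85) ≈ 0.2855.
At steady state, accumulation factor R = 1/(1 − e^(−kτ)) ≈ 1.3996.
Single-dose peak C₀ = D/Vd = 2161/16 ≈ 135.062 mcg/mL.
Steady-state peak Cmax,ss = C₀·R ≈ 135.062 × 1.3996 ≈ 189.033 mcg/mL.
One interval later, Cmin,ss = Cmax,ss·e^(−kτ) ≈ 189.033 × 0.2855 ≈ 53.969 mcg/mL.
Trough 54.0 mcg/mL vs MEC 19 mcg/mL: adequate.

54.0 mcg/mL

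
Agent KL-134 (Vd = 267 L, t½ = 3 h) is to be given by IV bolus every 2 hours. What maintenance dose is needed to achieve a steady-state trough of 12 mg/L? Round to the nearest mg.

τ/t½ = 2/3 ≈ 0.66667, so f = (1/2)^(2/3) ≈ 0.629961.
Cmin,ss = (D/Vd)·f/(1−f), so D = Cmin,ss·Vd·(1−f)/f.
D = 12 × 267 × (1−f)/f ≈ 12 × 267 × 0.58740 ≈ 1882.03 mg.

1882 mg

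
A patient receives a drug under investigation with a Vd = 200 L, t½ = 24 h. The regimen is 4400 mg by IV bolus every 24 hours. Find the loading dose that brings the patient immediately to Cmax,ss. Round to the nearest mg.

8800 mg

f = (1/2)^(24/24) ≈ 0.500000; accumulation ratio R = 1/(1−f) ≈ 2.00000.
Loading dose to hit Cmax,ss on first dose: D_load = D_maint·R ≈ 4400 × 2.00000 ≈ 8800.00 mg.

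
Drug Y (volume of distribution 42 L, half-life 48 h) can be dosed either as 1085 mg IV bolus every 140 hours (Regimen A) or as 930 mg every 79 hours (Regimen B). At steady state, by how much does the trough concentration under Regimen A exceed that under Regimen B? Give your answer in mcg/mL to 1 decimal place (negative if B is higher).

-6.5 mcg/mL

Regimen A: f = (1/2)^(140/48) ≈ 0.1324; Cmin,ss = (1085/42)·f/(1−f) ≈ 3.942 mcg/mL.
Regimen B: f = (1/2)^(79/48) ≈ 0.3196; Cmin,ss = (930/42)·f/(1−f) ≈ 10.401 mcg/mL.
Difference ≈ 3.942 − 10.401 ≈ -6.459 mcg/mL.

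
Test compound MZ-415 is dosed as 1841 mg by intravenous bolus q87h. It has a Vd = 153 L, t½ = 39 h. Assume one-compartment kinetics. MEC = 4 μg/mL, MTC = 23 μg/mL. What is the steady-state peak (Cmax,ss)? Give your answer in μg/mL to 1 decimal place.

15.3 μg/mL

Over one 87-h interval, 87/39 ≈ 2.2308 half-lives elapse, leaving f ≈ 0.2130 of each dose.
Accumulation ratio R = 1/(1 − f) ≈ 1/0.7870 ≈ 1.2706.
Each bolus raises the concentration by D/Vd = 1841/153 ≈ 12.033 μg/mL.
Cmax,ss = C₀/(1 − f) ≈ 12.033/0.7870 ≈ 15.290 μg/mL.
Peak 15.3 μg/mL vs MTC 23 μg/mL: below toxic threshold.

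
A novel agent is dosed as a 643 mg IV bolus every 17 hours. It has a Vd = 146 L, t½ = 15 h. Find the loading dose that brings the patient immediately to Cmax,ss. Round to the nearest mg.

1182 mg

f = (1/2)^(17/15) ≈ 0.455861; accumulation ratio R = 1/(1−f) ≈ 1.83777.
Loading dose to hit Cmax,ss on first dose: D_load = D_maint·R ≈ 643 × 1.83777 ≈ 1181.69 mg.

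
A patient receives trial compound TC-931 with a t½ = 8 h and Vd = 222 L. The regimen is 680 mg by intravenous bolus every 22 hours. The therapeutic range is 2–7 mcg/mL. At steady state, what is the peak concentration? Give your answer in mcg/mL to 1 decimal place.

τ/t½ = 22/8 ≈ 2.75, so fraction remaining f = (1/2)^(22/8) ≈ 0.1487.
At steady state, accumulation factor R = 1/(1 − e^(−kτ)) ≈ 1.1747.
Single-dose peak C₀ = D/Vd = 680/222 ≈ 3.063 mcg/mL.
Cmax,ss = C₀/(1 − f) ≈ 3.063/0.8513 ≈ 3.598 mcg/mL.
Peak 3.6 mcg/mL vs MTC 7 mcg/mL: below toxic threshold.

3.6 mcg/mL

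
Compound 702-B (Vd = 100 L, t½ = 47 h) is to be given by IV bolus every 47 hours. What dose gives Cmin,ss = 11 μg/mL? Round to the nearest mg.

τ/t½ = 47/47 ≈ 1, so f = (1/2)^(47/47) ≈ 0.500000.
Cmin,ss = (D/Vd)·f/(1−f), so D = Cmin,ss·Vd·(1−f)/f.
D = 11 × 100 × (1−f)/f ≈ 11 × 100 × 1.00000 ≈ 1100.00 mg.

1100 mg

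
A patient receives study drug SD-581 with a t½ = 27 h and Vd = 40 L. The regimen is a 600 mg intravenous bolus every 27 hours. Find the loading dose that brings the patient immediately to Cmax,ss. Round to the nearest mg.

1200 mg

f = (1/2)^(27/27) ≈ 0.500000; accumulation ratio R = 1/(1−f) ≈ 2.00000.
Loading dose to hit Cmax,ss on first dose: D_load = D_maint·R ≈ 600 × 2.00000 ≈ 1200.00 mg.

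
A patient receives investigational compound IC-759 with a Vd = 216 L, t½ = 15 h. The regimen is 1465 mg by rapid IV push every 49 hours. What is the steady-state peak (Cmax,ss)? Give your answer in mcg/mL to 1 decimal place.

k = ln2/t½ = ln2/15 ≈ 0.046210 h⁻¹; fraction remaining f = e^(−kτ) = e^(−0.046210×49) ≈ 0.1039.
At steady state, accumulation factor R = 1/(1 − e^(−kτ)) ≈ 1.1159.
Each bolus raises the concentration by D/Vd = 1465/216 ≈ 6.782 mcg/mL.
Steady-state peak Cmax,ss = C₀·R ≈ 6.782 × 1.1159 ≈ 7.568 mcg/mL.

7.6 mcg/mL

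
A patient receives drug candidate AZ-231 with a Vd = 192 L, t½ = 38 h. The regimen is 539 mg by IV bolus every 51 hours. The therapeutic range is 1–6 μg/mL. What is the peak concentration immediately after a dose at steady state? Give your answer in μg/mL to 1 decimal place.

k = ln2/t½ = ln2/38 ≈ 0.018241 h⁻¹; fraction remaining f = e^(−kτ) = e^(−0.018241×51) ≈ 0.3944.
Accumulation ratio R = 1/(1 − f) ≈ 1/0.6056 ≈ 1.6513.
Each bolus raises the concentration by D/Vd = 539/192 ≈ 2.807 μg/mL.
Steady-state peak Cmax,ss = C₀·R ≈ 2.807 × 1.6513 ≈ 4.635 μg/mL.
Peak 4.6 μg/mL vs MTC 6 μg/mL: below toxic threshold.

4.6 μg/mL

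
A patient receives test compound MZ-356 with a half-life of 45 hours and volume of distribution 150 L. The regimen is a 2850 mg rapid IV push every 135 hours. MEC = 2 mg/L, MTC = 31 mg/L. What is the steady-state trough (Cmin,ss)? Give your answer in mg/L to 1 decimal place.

The dosing interval is 3 half-lives, so f = 2^(−3) = 0.125.
Accumulation ratio R = 1/(1 − f) = 1/0.875 = 8/7.
Single-dose peak C₀ = D/Vd = 2850/150 = 19 mg/L.
Steady-state peak Cmax,ss = C₀·R = 19 × 8/7 ≈ 21.714 mg/L.
Steady-state trough Cmin,ss = Cmax,ss·f ≈ 21.714 × 0.125 ≈ 2.714 mg/L.
Trough 2.7 mg/L vs MEC 2 mg/L: adequate.

2.7 mg/L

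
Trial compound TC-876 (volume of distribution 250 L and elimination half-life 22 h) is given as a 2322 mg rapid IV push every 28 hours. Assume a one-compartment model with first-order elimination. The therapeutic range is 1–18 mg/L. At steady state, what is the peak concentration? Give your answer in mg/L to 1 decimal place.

τ/t½ = 28/22 ≈ 1.2727, so fraction remaining f = (1/2)^(28/22) ≈ 0.4139.
At steady state, accumulation factor R = 1/(1 − e^(−kτ)) ≈ 1.7062.
Each bolus raises the concentration by D/Vd = 2322/250 ≈ 9.288 mg/L.
Steady-state peak Cmax,ss = C₀·R ≈ 9.288 × 1.7062 ≈ 15.847 mg/L.
Peak 15.8 mg/L vs MTC 18 mg/L: below toxic threshold.

15.8 mg/L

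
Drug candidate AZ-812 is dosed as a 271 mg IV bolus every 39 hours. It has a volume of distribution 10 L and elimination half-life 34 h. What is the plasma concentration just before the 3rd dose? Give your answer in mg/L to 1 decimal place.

f = (1/2)^(τ/t½) = (1/2)^(39/34) ≈ 0.4515.
C₀ = D/Vd = 271/10 ≈ 27.100 mg/L.
Before the 3rd dose, 2 doses have been given. Superposition: Cmin = C₀·(f + f²).
≈ 27.100 × (0.4515 + 0.2039) ≈ 27.100 × 0.6554 ≈ 17.761 mg/L.

17.8 mg/L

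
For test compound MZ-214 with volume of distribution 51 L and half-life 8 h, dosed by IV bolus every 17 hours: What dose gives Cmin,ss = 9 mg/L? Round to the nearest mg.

1543 mg

τ/t½ = 17/8 ≈ 2.125, so f = (1/2)^(17/8) ≈ 0.229251.
Cmin,ss = (D/Vd)·f/(1−f), so D = Cmin,ss·Vd·(1−f)/f.
D = 9 × 51 × (1−f)/f ≈ 9 × 51 × 3.36203 ≈ 1543.17 mg.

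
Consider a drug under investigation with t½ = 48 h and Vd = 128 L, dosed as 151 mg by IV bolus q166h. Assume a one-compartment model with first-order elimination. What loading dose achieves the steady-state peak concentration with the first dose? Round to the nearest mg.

166 mg

f = (1/2)^(166/48) ≈ 0.090978; accumulation ratio R = 1/(1−f) ≈ 1.10008.
Loading dose to hit Cmax,ss on first dose: D_load = D_maint·R ≈ 151 × 1.10008 ≈ 166.11 mg.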